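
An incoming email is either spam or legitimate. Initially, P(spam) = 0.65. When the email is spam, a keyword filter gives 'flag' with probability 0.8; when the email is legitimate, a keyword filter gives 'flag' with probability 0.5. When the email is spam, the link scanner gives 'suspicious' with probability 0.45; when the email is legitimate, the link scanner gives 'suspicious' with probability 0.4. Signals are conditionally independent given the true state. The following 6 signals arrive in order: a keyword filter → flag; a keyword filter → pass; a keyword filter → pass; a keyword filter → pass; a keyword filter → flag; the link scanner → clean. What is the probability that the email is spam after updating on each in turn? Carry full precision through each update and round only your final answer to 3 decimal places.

0.218

After a keyword filter='flag': P(spam) = 0.8·0.6500 / (0.8·0.6500 + 0.5·0.3500) ≈ 0.7482
After a keyword filter='pass': P(spam) = 0.2·0.7482 / (0.2·0.7482 + 0.5·0.2518) ≈ 0.5431
After a keyword filter='pass': P(spam) = 0.2·0.5431 / (0.2·0.5431 + 0.5·0.4569) ≈ 0.3222
After a keyword filter='pass': P(spam) = 0.2·0.3222 / (0.2·0.3222 + 0.5·0.6778) ≈ 0.1598
After a keyword filter='flag': P(spam) = 0.8·0.1598 / (0.8·0.1598 + 0.5·0.8402) ≈ 0.2333
After the link scanner='clean': P(spam) = 0.55·0.2333 / (0.55·0.2333 + 0.6·0.7667) ≈ 0.2181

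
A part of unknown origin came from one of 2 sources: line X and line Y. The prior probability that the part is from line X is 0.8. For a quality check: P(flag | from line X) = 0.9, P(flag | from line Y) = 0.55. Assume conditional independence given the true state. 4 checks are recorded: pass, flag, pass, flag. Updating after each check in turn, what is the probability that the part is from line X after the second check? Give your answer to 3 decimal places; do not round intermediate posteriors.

0.593

After 'pass': P(line X) = 0.1·0.8000 / (0.1·0.8000 + 0.45·0.2000) ≈ 0.4706
After 'flag': P(line X) = 0.9·0.4706 / (0.9·0.4706 + 0.55·0.5294) ≈ 0.5926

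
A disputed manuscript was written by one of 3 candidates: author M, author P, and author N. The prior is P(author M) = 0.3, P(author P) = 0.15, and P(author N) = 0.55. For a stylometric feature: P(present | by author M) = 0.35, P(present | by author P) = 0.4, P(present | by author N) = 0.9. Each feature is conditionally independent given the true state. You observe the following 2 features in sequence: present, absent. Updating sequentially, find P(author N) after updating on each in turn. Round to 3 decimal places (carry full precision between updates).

After 'present': normaliser = 0.35·0.3000 + 0.4·0.1500 + 0.9·0.5500; P(author M) ≈ 0.1591, P(author P) ≈ 0.0909, P(author N) ≈ 0.7500
After 'absent': normaliser = 0.65·0.1591 + 0.6·0.0909 + 0.1·0.7500; P(author M) ≈ 0.4439, P(author P) ≈ 0.2341, P(author N) ≈ 0.3220

0.322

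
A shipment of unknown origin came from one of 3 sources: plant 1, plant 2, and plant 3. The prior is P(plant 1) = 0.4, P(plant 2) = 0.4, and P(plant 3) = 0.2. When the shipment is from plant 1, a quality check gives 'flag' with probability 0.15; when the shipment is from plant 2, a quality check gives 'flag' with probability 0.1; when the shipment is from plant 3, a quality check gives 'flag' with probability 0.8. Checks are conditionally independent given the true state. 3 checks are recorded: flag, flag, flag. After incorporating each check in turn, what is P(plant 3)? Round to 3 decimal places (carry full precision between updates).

0.983

After 'flag': normaliser = 0.15·0.4000 + 0.1·0.4000 + 0.8·0.2000; P(plant 1) ≈ 0.2308, P(plant 2) ≈ 0.1538, P(plant 3) ≈ 0.6154
After 'flag': normaliser = 0.15·0.2308 + 0.1·0.1538 + 0.8·0.6154; P(plant 1) ≈ 0.0638, P(plant 2) ≈ 0.0284, P(plant 3) ≈ 0.9078
After 'flag': normaliser = 0.15·0.0638 + 0.1·0.0284 + 0.8·0.9078; P(plant 1) ≈ 0.0130, P(plant 2) ≈ 0.0038, P(plant 3) ≈ 0.9832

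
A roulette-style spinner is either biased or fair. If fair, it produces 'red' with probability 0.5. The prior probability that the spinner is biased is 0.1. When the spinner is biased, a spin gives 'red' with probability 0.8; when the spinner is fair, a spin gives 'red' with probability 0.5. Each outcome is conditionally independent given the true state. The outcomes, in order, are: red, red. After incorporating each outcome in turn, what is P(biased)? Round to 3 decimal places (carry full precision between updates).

Apply Bayes' rule sequentially, carrying P(biased) forward.
After 'red': P(biased) = 0.8·0.1000 / (0.8·0.1000 + 0.5·0.9000) ≈ 0.1509
After 'red': P(biased) = 0.8·0.1509 / (0.8·0.1509 + 0.5·0.8491) ≈ 0.2215

0.221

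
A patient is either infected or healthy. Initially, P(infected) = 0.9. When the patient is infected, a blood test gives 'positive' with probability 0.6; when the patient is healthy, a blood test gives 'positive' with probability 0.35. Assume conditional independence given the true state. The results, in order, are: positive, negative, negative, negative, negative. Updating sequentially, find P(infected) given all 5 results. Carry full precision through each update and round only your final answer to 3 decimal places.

0.689

After 'positive': P(infected) = 0.6·0.9000 / (0.6·0.9000 + 0.35·0.1000) ≈ 0.9391
After 'negative': P(infected) = 0.4·0.9391 / (0.4·0.9391 + 0.65·0.0609) ≈ 0.9047
After 'negative': P(infected) = 0.4·0.9047 / (0.4·0.9047 + 0.65·0.0953) ≈ 0.8539
After 'negative': P(infected) = 0.4·0.8539 / (0.4·0.8539 + 0.65·0.1461) ≈ 0.7824
After 'negative': P(infected) = 0.4·0.7824 / (0.4·0.7824 + 0.65·0.2176) ≈ 0.6887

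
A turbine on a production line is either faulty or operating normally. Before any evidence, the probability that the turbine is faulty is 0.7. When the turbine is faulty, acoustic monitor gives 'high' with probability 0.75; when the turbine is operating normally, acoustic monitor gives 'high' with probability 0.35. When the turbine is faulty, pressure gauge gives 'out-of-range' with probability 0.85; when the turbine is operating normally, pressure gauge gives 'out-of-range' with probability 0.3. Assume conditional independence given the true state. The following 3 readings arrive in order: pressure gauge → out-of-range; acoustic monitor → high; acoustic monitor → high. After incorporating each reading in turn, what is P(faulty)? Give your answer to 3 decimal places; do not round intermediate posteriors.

0.968

After pressure gauge='out-of-range': P(faulty) = 0.85·0.7000 / (0.85·0.7000 + 0.3·0.3000) ≈ 0.8686
After acoustic monitor='high': P(faulty) = 0.75·0.8686 / (0.75·0.8686 + 0.35·0.1314) ≈ 0.9341
After acoustic monitor='high': P(faulty) = 0.75·0.9341 / (0.75·0.9341 + 0.35·0.0659) ≈ 0.9681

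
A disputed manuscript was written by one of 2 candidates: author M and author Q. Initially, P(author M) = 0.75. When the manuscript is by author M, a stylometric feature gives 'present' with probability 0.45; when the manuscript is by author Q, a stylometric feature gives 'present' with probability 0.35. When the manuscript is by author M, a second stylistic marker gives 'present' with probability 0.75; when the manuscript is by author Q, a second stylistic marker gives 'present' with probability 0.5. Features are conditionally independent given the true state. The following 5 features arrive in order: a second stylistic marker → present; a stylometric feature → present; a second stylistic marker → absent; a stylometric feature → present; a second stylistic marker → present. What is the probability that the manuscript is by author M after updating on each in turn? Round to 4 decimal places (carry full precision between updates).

0.8480

Each posterior becomes the prior for the next update.
After a second stylistic marker='present': P(author M) = 0.75·0.7500 / (0.75·0.7500 + 0.5·0.2500) ≈ 0.8182
After a stylometric feature='present': P(author M) = 0.45·0.8182 / (0.45·0.8182 + 0.35·0.1818) ≈ 0.8526
After a second stylistic marker='absent': P(author M) = 0.25·0.8526 / (0.25·0.8526 + 0.5·0.1474) ≈ 0.7431
After a stylometric feature='present': P(author M) = 0.45·0.7431 / (0.45·0.7431 + 0.35·0.2569) ≈ 0.7881
After a second stylistic marker='present': P(author M) = 0.75·0.7881 / (0.75·0.7881 + 0.5·0.2119) ≈ 0.8480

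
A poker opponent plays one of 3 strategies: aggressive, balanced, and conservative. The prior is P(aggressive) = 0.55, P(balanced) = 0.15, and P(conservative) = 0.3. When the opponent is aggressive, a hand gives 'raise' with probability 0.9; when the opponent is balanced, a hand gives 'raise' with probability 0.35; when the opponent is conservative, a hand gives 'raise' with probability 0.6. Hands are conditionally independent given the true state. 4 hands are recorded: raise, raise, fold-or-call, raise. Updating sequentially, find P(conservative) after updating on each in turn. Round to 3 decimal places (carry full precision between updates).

After 'raise': normaliser = 0.9·0.5500 + 0.35·0.1500 + 0.6·0.3000; P(aggressive) ≈ 0.6804, P(balanced) ≈ 0.0722, P(conservative) ≈ 0.2474
After 'raise': normaliser = 0.9·0.6804 + 0.35·0.0722 + 0.6·0.2474; P(aggressive) ≈ 0.7790, P(balanced) ≈ 0.0321, P(conservative) ≈ 0.1889
After 'fold-or-call': normaliser = 0.1·0.7790 + 0.65·0.0321 + 0.4·0.1889; P(aggressive) ≈ 0.4469, P(balanced) ≈ 0.1198, P(conservative) ≈ 0.4333
After 'raise': normaliser = 0.9·0.4469 + 0.35·0.1198 + 0.6·0.4333; P(aggressive) ≈ 0.5712, P(balanced) ≈ 0.0596, P(conservative) ≈ 0.3693

0.369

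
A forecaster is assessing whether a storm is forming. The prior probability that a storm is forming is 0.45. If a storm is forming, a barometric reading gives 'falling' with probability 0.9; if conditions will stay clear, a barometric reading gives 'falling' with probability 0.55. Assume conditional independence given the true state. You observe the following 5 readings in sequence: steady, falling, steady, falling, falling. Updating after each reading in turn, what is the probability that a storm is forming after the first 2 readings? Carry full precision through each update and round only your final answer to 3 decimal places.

After 'steady': P(storm) = 0.1·0.4500 / (0.1·0.4500 + 0.45·0.5500) ≈ 0.1538
After 'falling': P(storm) = 0.9·0.1538 / (0.9·0.1538 + 0.55·0.8462) ≈ 0.2293

0.229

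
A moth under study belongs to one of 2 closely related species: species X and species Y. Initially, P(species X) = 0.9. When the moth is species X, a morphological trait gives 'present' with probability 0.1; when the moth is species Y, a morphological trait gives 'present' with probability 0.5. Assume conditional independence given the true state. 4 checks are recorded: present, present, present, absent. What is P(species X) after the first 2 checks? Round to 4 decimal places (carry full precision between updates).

0.2647

After 'present': P(species X) = 0.1·0.9000 / (0.1·0.9000 + 0.5·0.1000) ≈ 0.6429
After 'present': P(species X) = 0.1·0.6429 / (0.1·0.6429 + 0.5·0.3571) ≈ 0.2647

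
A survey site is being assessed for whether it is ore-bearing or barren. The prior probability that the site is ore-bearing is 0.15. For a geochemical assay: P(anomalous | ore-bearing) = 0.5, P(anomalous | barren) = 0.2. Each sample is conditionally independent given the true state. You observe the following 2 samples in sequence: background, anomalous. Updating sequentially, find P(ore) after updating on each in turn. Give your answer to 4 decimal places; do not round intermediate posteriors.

Each posterior becomes the prior for the next update.
After 'background': P(ore) = 0.5·0.1500 / (0.5·0.1500 + 0.8·0.8500) ≈ 0.0993
After 'anomalous': P(ore) = 0.5·0.0993 / (0.5·0.0993 + 0.2·0.9007) ≈ 0.2161

0.2161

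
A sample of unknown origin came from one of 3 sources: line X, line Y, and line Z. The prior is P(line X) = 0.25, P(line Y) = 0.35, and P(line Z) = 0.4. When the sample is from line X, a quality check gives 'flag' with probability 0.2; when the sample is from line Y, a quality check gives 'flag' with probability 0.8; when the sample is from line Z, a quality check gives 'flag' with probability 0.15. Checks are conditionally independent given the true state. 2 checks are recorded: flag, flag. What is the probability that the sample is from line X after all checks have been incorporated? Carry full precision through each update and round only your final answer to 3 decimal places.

After 'flag': normaliser = 0.2·0.2500 + 0.8·0.3500 + 0.15·0.4000; P(line X) ≈ 0.1282, P(line Y) ≈ 0.7179, P(line Z) ≈ 0.1538
After 'flag': normaliser = 0.2·0.1282 + 0.8·0.7179 + 0.15·0.1538; P(line X) ≈ 0.0412, P(line Y) ≈ 0.9218, P(line Z) ≈ 0.0370

0.041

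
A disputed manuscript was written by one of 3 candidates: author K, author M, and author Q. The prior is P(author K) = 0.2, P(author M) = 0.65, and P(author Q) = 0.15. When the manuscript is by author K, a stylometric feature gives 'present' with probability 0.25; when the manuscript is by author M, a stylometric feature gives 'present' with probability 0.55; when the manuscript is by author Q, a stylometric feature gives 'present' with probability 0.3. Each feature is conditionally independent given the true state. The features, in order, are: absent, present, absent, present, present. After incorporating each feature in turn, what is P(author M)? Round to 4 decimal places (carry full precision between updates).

0.8541

After 'absent': normaliser = 0.75·0.2000 + 0.45·0.6500 + 0.7·0.1500; P(author K) ≈ 0.2740, P(author M) ≈ 0.5342, P(author Q) ≈ 0.1918
After 'present': normaliser = 0.25·0.2740 + 0.55·0.5342 + 0.3·0.1918; P(author K) ≈ 0.1631, P(author M) ≈ 0.6998, P(author Q) ≈ 0.1370
After 'absent': normaliser = 0.75·0.1631 + 0.45·0.6998 + 0.7·0.1370; P(author K) ≈ 0.2295, P(author M) ≈ 0.5906, P(author Q) ≈ 0.1799
After 'present': normaliser = 0.25·0.2295 + 0.55·0.5906 + 0.3·0.1799; P(author K) ≈ 0.1315, P(author M) ≈ 0.7448, P(author Q) ≈ 0.1237
After 'present': normaliser = 0.25·0.1315 + 0.55·0.7448 + 0.3·0.1237; P(author K) ≈ 0.0686, P(author M) ≈ 0.8541, P(author Q) ≈ 0.0774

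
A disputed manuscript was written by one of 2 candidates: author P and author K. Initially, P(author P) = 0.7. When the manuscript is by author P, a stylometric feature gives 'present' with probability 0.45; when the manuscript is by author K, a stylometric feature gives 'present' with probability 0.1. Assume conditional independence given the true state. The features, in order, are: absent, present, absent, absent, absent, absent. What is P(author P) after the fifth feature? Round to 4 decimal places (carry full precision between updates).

After 'absent': P(author P) = 0.55·0.7000 / (0.55·0.7000 + 0.9·0.3000) ≈ 0.5878
After 'present': P(author P) = 0.45·0.5878 / (0.45·0.5878 + 0.1·0.4122) ≈ 0.8652
After 'absent': P(author P) = 0.55·0.8652 / (0.55·0.8652 + 0.9·0.1348) ≈ 0.7968
After 'absent': P(author P) = 0.55·0.7968 / (0.55·0.7968 + 0.9·0.2032) ≈ 0.7056
After 'absent': P(author P) = 0.55·0.7056 / (0.55·0.7056 + 0.9·0.2944) ≈ 0.5942

0.5942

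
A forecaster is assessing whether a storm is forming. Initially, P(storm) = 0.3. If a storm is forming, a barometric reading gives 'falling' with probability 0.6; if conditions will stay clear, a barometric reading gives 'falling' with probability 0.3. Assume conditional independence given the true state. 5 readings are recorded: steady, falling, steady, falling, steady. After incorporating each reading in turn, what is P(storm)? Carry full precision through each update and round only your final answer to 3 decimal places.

Apply Bayes' rule sequentially, carrying P(storm) forward.
After 'steady': P(storm) = 0.4·0.3000 / (0.4·0.3000 + 0.7·0.7000) ≈ 0.1967
After 'falling': P(storm) = 0.6·0.1967 / (0.6·0.1967 + 0.3·0.8033) ≈ 0.3288
After 'steady': P(storm) = 0.4·0.3288 / (0.4·0.3288 + 0.7·0.6712) ≈ 0.2187
After 'falling': P(storm) = 0.6·0.2187 / (0.6·0.2187 + 0.3·0.7813) ≈ 0.3589
After 'steady': P(storm) = 0.4·0.3589 / (0.4·0.3589 + 0.7·0.6411) ≈ 0.2423

0.242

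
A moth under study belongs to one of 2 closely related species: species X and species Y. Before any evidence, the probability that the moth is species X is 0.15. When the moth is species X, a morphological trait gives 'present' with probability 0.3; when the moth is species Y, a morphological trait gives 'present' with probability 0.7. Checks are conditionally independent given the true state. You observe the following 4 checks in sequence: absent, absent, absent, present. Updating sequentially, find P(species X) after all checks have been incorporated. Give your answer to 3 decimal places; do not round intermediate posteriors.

Apply Bayes' rule sequentially, carrying P(species X) forward.
After 'absent': P(species X) = 0.7·0.1500 / (0.7·0.1500 + 0.3·0.8500) ≈ 0.2917
After 'absent': P(species X) = 0.7·0.2917 / (0.7·0.2917 + 0.3·0.7083) ≈ 0.4900
After 'absent': P(species X) = 0.7·0.4900 / (0.7·0.4900 + 0.3·0.5100) ≈ 0.6915
After 'present': P(species X) = 0.3·0.6915 / (0.3·0.6915 + 0.7·0.3085) ≈ 0.4900

0.490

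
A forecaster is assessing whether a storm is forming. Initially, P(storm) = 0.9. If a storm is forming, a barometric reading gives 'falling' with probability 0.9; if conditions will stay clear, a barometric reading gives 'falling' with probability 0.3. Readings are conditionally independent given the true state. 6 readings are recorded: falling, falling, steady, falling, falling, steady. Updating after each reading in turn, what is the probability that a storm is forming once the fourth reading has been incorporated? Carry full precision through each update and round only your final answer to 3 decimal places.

After 'falling': P(storm) = 0.9·0.9000 / (0.9·0.9000 + 0.3·0.1000) ≈ 0.9643
After 'falling': P(storm) = 0.9·0.9643 / (0.9·0.9643 + 0.3·0.0357) ≈ 0.9878
After 'steady': P(storm) = 0.1·0.9878 / (0.1·0.9878 + 0.7·0.0122) ≈ 0.9205
After 'falling': P(storm) = 0.9·0.9205 / (0.9·0.9205 + 0.3·0.0795) ≈ 0.9720

0.972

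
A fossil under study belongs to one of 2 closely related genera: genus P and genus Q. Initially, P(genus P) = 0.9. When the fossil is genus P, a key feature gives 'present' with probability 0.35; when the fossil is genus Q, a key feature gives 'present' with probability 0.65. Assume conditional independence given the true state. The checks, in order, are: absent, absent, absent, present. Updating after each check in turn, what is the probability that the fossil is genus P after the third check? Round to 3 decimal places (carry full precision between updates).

0.983

After 'absent': P(genus P) = 0.65·0.9000 / (0.65·0.9000 + 0.35·0.1000) ≈ 0.9435
After 'absent': P(genus P) = 0.65·0.9435 / (0.65·0.9435 + 0.35·0.0565) ≈ 0.9688
After 'absent': P(genus P) = 0.65·0.9688 / (0.65·0.9688 + 0.35·0.0312) ≈ 0.9829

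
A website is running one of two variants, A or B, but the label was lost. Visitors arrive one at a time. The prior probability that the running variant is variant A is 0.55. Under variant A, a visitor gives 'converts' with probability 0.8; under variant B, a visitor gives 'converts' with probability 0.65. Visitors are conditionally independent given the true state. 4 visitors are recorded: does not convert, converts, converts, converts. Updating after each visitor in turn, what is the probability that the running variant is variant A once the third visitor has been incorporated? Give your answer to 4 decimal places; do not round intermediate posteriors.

0.5141

After 'does not convert': P(A) = 0.2·0.5500 / (0.2·0.5500 + 0.35·0.4500) ≈ 0.4112
After 'converts': P(A) = 0.8·0.4112 / (0.8·0.4112 + 0.65·0.5888) ≈ 0.4622
After 'converts': P(A) = 0.8·0.4622 / (0.8·0.4622 + 0.65·0.5378) ≈ 0.5141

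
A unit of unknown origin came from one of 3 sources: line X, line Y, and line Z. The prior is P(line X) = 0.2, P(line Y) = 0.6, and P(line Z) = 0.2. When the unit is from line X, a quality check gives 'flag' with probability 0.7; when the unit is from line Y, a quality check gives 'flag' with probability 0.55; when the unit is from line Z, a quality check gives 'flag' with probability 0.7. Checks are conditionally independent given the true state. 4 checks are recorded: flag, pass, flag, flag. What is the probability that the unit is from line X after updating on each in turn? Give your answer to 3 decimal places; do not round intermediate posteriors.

After 'flag': normaliser = 0.7·0.2000 + 0.55·0.6000 + 0.7·0.2000; P(line X) ≈ 0.2295, P(line Y) ≈ 0.5410, P(line Z) ≈ 0.2295
After 'pass': normaliser = 0.3·0.2295 + 0.45·0.5410 + 0.3·0.2295; P(line X) ≈ 0.1806, P(line Y) ≈ 0.6387, P(line Z) ≈ 0.1806
After 'flag': normaliser = 0.7·0.1806 + 0.55·0.6387 + 0.7·0.1806; P(line X) ≈ 0.2093, P(line Y) ≈ 0.5814, P(line Z) ≈ 0.2093
After 'flag': normaliser = 0.7·0.2093 + 0.55·0.5814 + 0.7·0.2093; P(line X) ≈ 0.2391, P(line Y) ≈ 0.5218, P(line Z) ≈ 0.2391

0.239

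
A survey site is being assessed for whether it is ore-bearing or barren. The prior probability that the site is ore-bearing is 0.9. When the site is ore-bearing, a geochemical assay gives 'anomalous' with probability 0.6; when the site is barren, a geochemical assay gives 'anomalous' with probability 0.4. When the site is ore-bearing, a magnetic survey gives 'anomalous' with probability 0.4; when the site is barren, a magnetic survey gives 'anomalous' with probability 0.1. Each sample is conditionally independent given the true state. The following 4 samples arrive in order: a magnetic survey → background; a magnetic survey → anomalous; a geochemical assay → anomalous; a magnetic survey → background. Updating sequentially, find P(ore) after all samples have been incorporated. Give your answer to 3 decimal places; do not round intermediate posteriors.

0.960

After a magnetic survey='background': P(ore) = 0.6·0.9000 / (0.6·0.9000 + 0.9·0.1000) ≈ 0.8571
After a magnetic survey='anomalous': P(ore) = 0.4·0.8571 / (0.4·0.8571 + 0.1·0.1429) ≈ 0.9600
After a geochemical assay='anomalous': P(ore) = 0.6·0.9600 / (0.6·0.9600 + 0.4·0.0400) ≈ 0.9730
After a magnetic survey='background': P(ore) = 0.6·0.9730 / (0.6·0.9730 + 0.9·0.0270) ≈ 0.9600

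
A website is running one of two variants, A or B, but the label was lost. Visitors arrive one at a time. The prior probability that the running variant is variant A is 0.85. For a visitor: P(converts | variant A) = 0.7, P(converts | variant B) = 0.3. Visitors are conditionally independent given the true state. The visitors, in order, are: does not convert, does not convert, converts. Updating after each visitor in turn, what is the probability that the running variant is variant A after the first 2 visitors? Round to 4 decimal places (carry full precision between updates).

0.5100

After 'does not convert': P(A) = 0.3·0.8500 / (0.3·0.8500 + 0.7·0.1500) ≈ 0.7083
After 'does not convert': P(A) = 0.3·0.7083 / (0.3·0.7083 + 0.7·0.2917) ≈ 0.5100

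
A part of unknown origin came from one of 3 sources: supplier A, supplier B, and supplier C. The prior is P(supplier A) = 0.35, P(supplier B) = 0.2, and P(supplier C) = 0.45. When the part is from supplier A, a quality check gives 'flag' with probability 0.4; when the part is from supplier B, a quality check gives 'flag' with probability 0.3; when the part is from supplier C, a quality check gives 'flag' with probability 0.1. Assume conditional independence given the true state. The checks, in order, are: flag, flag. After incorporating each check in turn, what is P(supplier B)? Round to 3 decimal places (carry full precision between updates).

After 'flag': normaliser = 0.4·0.3500 + 0.3·0.2000 + 0.1·0.4500; P(supplier A) ≈ 0.5714, P(supplier B) ≈ 0.2449, P(supplier C) ≈ 0.1837
After 'flag': normaliser = 0.4·0.5714 + 0.3·0.2449 + 0.1·0.1837; P(supplier A) ≈ 0.7134, P(supplier B) ≈ 0.2293, P(supplier C) ≈ 0.0573

0.229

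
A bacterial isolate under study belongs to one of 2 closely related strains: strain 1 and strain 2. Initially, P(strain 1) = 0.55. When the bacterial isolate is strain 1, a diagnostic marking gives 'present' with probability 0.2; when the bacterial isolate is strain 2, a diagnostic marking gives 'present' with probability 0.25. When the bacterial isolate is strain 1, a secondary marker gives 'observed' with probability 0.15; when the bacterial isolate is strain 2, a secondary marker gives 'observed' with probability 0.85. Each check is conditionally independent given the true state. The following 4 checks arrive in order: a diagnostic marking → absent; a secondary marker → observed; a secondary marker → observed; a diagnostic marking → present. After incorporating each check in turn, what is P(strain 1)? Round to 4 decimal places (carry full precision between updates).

After a diagnostic marking='absent': P(strain 1) = 0.8·0.5500 / (0.8·0.5500 + 0.75·0.4500) ≈ 0.5659
After a secondary marker='observed': P(strain 1) = 0.15·0.5659 / (0.15·0.5659 + 0.85·0.4341) ≈ 0.1870
After a secondary marker='observed': P(strain 1) = 0.15·0.1870 / (0.15·0.1870 + 0.85·0.8130) ≈ 0.0390
After a diagnostic marking='present': P(strain 1) = 0.2·0.0390 / (0.2·0.0390 + 0.25·0.9610) ≈ 0.0315

0.0315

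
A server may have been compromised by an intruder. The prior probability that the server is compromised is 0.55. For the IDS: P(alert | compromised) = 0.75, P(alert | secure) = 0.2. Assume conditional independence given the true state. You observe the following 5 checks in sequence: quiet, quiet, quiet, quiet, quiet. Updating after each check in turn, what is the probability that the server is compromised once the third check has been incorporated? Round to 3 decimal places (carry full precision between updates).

After 'quiet': P(compromised) = 0.25·0.5500 / (0.25·0.5500 + 0.8·0.4500) ≈ 0.2764
After 'quiet': P(compromised) = 0.25·0.2764 / (0.25·0.2764 + 0.8·0.7236) ≈ 0.1066
After 'quiet': P(compromised) = 0.25·0.1066 / (0.25·0.1066 + 0.8·0.8934) ≈ 0.0360

0.036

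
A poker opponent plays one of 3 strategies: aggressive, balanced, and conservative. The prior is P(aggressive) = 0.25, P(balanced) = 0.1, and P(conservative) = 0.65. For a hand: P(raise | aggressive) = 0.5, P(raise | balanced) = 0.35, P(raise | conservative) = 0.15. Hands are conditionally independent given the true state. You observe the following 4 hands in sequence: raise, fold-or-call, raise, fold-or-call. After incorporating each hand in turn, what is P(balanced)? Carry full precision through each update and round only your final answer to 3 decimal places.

0.165

After 'raise': normaliser = 0.5·0.2500 + 0.35·0.1000 + 0.15·0.6500; P(aggressive) ≈ 0.4854, P(balanced) ≈ 0.1359, P(conservative) ≈ 0.3786
After 'fold-or-call': normaliser = 0.5·0.4854 + 0.65·0.1359 + 0.85·0.3786; P(aggressive) ≈ 0.3717, P(balanced) ≈ 0.1353, P(conservative) ≈ 0.4929
After 'raise': normaliser = 0.5·0.3717 + 0.35·0.1353 + 0.15·0.4929; P(aggressive) ≈ 0.6051, P(balanced) ≈ 0.1542, P(conservative) ≈ 0.2407
After 'fold-or-call': normaliser = 0.5·0.6051 + 0.65·0.1542 + 0.85·0.2407; P(aggressive) ≈ 0.4981, P(balanced) ≈ 0.1650, P(conservative) ≈ 0.3369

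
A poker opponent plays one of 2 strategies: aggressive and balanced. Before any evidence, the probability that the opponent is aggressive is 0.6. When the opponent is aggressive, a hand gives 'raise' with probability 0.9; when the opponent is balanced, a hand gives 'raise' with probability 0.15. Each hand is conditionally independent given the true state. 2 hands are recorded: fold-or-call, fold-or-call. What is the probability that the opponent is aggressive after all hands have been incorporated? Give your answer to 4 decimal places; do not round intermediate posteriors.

0.0203

Each posterior becomes the prior for the next update.
After 'fold-or-call': P(aggressive) = 0.1·0.6000 / (0.1·0.6000 + 0.85·0.4000) ≈ 0.1500
After 'fold-or-call': P(aggressive) = 0.1·0.1500 / (0.1·0.1500 + 0.85·0.8500) ≈ 0.0203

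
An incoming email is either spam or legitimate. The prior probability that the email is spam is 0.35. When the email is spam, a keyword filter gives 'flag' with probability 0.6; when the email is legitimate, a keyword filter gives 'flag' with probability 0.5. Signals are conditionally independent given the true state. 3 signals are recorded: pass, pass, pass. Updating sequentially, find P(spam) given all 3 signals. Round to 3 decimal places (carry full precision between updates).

0.216

After 'pass': P(spam) = 0.4·0.3500 / (0.4·0.3500 + 0.5·0.6500) ≈ 0.3011
After 'pass': P(spam) = 0.4·0.3011 / (0.4·0.3011 + 0.5·0.6989) ≈ 0.2563
After 'pass': P(spam) = 0.4·0.2563 / (0.4·0.2563 + 0.5·0.7437) ≈ 0.2161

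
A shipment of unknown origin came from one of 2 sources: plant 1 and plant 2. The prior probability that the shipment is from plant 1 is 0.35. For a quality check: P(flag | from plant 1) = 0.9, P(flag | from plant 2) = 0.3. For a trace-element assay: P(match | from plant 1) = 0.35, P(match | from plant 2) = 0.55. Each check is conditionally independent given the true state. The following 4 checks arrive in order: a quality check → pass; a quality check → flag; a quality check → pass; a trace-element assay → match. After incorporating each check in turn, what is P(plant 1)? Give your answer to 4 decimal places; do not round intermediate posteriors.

0.0205

After a quality check='pass': P(plant 1) = 0.1·0.3500 / (0.1·0.3500 + 0.7·0.6500) ≈ 0.0714
After a quality check='flag': P(plant 1) = 0.9·0.0714 / (0.9·0.0714 + 0.3·0.9286) ≈ 0.1875
After a quality check='pass': P(plant 1) = 0.1·0.1875 / (0.1·0.1875 + 0.7·0.8125) ≈ 0.0319
After a trace-element assay='match': P(plant 1) = 0.35·0.0319 / (0.35·0.0319 + 0.55·0.9681) ≈ 0.0205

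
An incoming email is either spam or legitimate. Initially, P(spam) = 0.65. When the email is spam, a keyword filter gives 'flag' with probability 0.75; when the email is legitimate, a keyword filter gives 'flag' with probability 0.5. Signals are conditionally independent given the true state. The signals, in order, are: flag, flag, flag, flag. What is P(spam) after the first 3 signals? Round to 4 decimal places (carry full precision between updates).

0.8624

After 'flag': P(spam) = 0.75·0.6500 / (0.75·0.6500 + 0.5·0.3500) ≈ 0.7358
After 'flag': P(spam) = 0.75·0.7358 / (0.75·0.7358 + 0.5·0.2642) ≈ 0.8069
After 'flag': P(spam) = 0.75·0.8069 / (0.75·0.8069 + 0.5·0.1931) ≈ 0.8624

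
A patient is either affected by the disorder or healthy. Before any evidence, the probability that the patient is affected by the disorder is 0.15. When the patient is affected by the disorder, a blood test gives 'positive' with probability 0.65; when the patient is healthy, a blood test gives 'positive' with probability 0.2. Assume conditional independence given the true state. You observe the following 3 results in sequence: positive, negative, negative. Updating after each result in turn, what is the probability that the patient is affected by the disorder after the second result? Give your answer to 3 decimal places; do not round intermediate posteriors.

After 'positive': P(affected) = 0.65·0.1500 / (0.65·0.1500 + 0.2·0.8500) ≈ 0.3645
After 'negative': P(affected) = 0.35·0.3645 / (0.35·0.3645 + 0.8·0.6355) ≈ 0.2006

0.201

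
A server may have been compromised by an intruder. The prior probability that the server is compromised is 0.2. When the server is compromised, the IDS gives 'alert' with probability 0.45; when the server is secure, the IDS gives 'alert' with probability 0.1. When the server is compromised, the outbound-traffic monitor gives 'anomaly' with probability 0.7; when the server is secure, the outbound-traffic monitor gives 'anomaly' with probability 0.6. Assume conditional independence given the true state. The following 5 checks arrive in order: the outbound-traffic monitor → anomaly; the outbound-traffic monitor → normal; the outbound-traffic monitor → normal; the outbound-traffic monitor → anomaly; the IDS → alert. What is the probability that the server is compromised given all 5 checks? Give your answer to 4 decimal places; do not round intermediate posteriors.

0.4627

After the outbound-traffic monitor='anomaly': P(compromised) = 0.7·0.2000 / (0.7·0.2000 + 0.6·0.8000) ≈ 0.2258
After the outbound-traffic monitor='normal': P(compromised) = 0.3·0.2258 / (0.3·0.2258 + 0.4·0.7742) ≈ 0.1795
After the outbound-traffic monitor='normal': P(compromised) = 0.3·0.1795 / (0.3·0.1795 + 0.4·0.8205) ≈ 0.1409
After the outbound-traffic monitor='anomaly': P(compromised) = 0.7·0.1409 / (0.7·0.1409 + 0.6·0.8591) ≈ 0.1607
After the IDS='alert': P(compromised) = 0.45·0.1607 / (0.45·0.1607 + 0.1·0.8393) ≈ 0.4627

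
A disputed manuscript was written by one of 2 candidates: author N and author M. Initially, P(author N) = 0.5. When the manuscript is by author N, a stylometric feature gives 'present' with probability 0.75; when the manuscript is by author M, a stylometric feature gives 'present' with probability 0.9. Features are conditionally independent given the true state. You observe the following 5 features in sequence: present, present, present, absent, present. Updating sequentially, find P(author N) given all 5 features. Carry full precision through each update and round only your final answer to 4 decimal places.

0.5466

Apply Bayes' rule sequentially, carrying P(author N) forward.
After 'present': P(author N) = 0.75·0.5000 / (0.75·0.5000 + 0.9·0.5000) ≈ 0.4545
After 'present': P(author N) = 0.75·0.4545 / (0.75·0.4545 + 0.9·0.5455) ≈ 0.4098
After 'present': P(author N) = 0.75·0.4098 / (0.75·0.4098 + 0.9·0.5902) ≈ 0.3666
After 'absent': P(author N) = 0.25·0.3666 / (0.25·0.3666 + 0.1·0.6334) ≈ 0.5913
After 'present': P(author N) = 0.75·0.5913 / (0.75·0.5913 + 0.9·0.4087) ≈ 0.5466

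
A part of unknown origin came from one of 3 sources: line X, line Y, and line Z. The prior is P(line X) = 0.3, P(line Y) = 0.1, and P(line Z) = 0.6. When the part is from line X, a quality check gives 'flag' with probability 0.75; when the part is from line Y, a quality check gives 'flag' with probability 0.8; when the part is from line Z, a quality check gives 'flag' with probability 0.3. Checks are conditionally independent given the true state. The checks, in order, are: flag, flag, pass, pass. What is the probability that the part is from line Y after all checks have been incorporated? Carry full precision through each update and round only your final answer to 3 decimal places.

Apply Bayes' rule sequentially, carrying P(line Y) forward.
After 'flag': normaliser = 0.75·0.3000 + 0.8·0.1000 + 0.3·0.6000; P(line X) ≈ 0.4639, P(line Y) ≈ 0.1649, P(line Z) ≈ 0.3711
After 'flag': normaliser = 0.75·0.4639 + 0.8·0.1649 + 0.3·0.3711; P(line X) ≈ 0.5885, P(line Y) ≈ 0.2232, P(line Z) ≈ 0.1883
After 'pass': normaliser = 0.25·0.5885 + 0.2·0.2232 + 0.7·0.1883; P(line X) ≈ 0.4547, P(line Y) ≈ 0.1379, P(line Z) ≈ 0.4074
After 'pass': normaliser = 0.25·0.4547 + 0.2·0.1379 + 0.7·0.4074; P(line X) ≈ 0.2666, P(line Y) ≈ 0.0647, P(line Z) ≈ 0.6687

0.065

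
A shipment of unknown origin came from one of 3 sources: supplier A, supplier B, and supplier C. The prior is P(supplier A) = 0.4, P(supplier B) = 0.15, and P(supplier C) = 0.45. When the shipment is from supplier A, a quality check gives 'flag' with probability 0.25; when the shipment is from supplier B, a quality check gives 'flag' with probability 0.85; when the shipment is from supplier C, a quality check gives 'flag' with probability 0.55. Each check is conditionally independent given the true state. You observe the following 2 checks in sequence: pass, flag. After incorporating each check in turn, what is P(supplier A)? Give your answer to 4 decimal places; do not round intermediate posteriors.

0.3650

After 'pass': normaliser = 0.75·0.4000 + 0.15·0.1500 + 0.45·0.4500; P(supplier A) ≈ 0.5714, P(supplier B) ≈ 0.0429, P(supplier C) ≈ 0.3857
After 'flag': normaliser = 0.25·0.5714 + 0.85·0.0429 + 0.55·0.3857; P(supplier A) ≈ 0.3650, P(supplier B) ≈ 0.0931, P(supplier C) ≈ 0.5420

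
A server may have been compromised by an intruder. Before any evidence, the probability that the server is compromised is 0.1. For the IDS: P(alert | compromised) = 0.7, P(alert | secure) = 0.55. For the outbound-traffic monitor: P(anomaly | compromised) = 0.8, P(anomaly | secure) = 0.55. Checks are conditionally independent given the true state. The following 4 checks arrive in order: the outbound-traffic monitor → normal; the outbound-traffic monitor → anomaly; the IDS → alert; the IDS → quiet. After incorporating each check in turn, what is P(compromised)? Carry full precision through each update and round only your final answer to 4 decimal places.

0.0574

After the outbound-traffic monitor='normal': P(compromised) = 0.2·0.1000 / (0.2·0.1000 + 0.45·0.9000) ≈ 0.0471
After the outbound-traffic monitor='anomaly': P(compromised) = 0.8·0.0471 / (0.8·0.0471 + 0.55·0.9529) ≈ 0.0670
After the IDS='alert': P(compromised) = 0.7·0.0670 / (0.7·0.0670 + 0.55·0.9330) ≈ 0.0838
After the IDS='quiet': P(compromised) = 0.3·0.0838 / (0.3·0.0838 + 0.45·0.9162) ≈ 0.0574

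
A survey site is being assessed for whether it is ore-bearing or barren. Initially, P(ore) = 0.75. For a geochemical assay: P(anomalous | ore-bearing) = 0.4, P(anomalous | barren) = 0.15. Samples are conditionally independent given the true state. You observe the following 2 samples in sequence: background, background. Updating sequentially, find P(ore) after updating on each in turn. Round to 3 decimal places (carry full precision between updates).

0.599

After 'background': P(ore) = 0.6·0.7500 / (0.6·0.7500 + 0.85·0.2500) ≈ 0.6792
After 'background': P(ore) = 0.6·0.6792 / (0.6·0.6792 + 0.85·0.3208) ≈ 0.5992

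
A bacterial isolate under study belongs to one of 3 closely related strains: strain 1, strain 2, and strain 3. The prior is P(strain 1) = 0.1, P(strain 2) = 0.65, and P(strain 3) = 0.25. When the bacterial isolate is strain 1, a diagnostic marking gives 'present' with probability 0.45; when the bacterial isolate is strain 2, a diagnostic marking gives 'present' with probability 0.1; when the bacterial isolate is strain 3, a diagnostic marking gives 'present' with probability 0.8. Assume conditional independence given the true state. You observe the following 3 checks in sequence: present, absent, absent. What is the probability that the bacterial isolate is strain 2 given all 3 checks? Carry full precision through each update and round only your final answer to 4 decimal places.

0.7090

Apply Bayes' rule sequentially, carrying P(strain 2) forward.
After 'present': normaliser = 0.45·0.1000 + 0.1·0.6500 + 0.8·0.2500; P(strain 1) ≈ 0.1452, P(strain 2) ≈ 0.2097, P(strain 3) ≈ 0.6452
After 'absent': normaliser = 0.55·0.1452 + 0.9·0.2097 + 0.2·0.6452; P(strain 1) ≈ 0.2008, P(strain 2) ≈ 0.4746, P(strain 3) ≈ 0.3245
After 'absent': normaliser = 0.55·0.2008 + 0.9·0.4746 + 0.2·0.3245; P(strain 1) ≈ 0.1833, P(strain 2) ≈ 0.7090, P(strain 3) ≈ 0.1077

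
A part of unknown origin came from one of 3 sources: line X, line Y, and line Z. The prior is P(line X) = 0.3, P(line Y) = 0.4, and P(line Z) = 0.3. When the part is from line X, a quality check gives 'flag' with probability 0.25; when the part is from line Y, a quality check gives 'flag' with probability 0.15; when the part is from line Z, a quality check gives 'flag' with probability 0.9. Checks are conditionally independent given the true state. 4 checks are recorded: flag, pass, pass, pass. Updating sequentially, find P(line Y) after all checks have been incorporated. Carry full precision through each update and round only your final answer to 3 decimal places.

After 'flag': normaliser = 0.25·0.3000 + 0.15·0.4000 + 0.9·0.3000; P(line X) ≈ 0.1852, P(line Y) ≈ 0.1481, P(line Z) ≈ 0.6667
After 'pass': normaliser = 0.75·0.1852 + 0.85·0.1481 + 0.1·0.6667; P(line X) ≈ 0.4190, P(line Y) ≈ 0.3799, P(line Z) ≈ 0.2011
After 'pass': normaliser = 0.75·0.4190 + 0.85·0.3799 + 0.1·0.2011; P(line X) ≈ 0.4781, P(line Y) ≈ 0.4913, P(line Z) ≈ 0.0306
After 'pass': normaliser = 0.75·0.4781 + 0.85·0.4913 + 0.1·0.0306; P(line X) ≈ 0.4602, P(line Y) ≈ 0.5359, P(line Z) ≈ 0.0039

0.536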